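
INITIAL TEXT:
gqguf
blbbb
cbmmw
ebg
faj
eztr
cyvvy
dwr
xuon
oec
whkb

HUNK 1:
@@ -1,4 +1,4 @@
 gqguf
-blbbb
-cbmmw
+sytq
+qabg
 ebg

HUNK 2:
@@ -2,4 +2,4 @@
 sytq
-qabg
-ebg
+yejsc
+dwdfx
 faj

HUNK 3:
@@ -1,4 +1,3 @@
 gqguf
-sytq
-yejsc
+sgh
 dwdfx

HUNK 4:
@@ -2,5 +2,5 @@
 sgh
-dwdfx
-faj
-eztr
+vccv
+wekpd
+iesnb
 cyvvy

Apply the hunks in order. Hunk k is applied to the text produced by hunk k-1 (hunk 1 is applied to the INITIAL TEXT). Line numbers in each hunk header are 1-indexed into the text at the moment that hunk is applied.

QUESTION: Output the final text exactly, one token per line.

Answer: gqguf
sgh
vccv
wekpd
iesnb
cyvvy
dwr
xuon
oec
whkb

Derivation:
Hunk 1: at line 1 remove [blbbb,cbmmw] add [sytq,qabg] -> 11 lines: gqguf sytq qabg ebg faj eztr cyvvy dwr xuon oec whkb
Hunk 2: at line 2 remove [qabg,ebg] add [yejsc,dwdfx] -> 11 lines: gqguf sytq yejsc dwdfx faj eztr cyvvy dwr xuon oec whkb
Hunk 3: at line 1 remove [sytq,yejsc] add [sgh] -> 10 lines: gqguf sgh dwdfx faj eztr cyvvy dwr xuon oec whkb
Hunk 4: at line 2 remove [dwdfx,faj,eztr] add [vccv,wekpd,iesnb] -> 10 lines: gqguf sgh vccv wekpd iesnb cyvvy dwr xuon oec whkb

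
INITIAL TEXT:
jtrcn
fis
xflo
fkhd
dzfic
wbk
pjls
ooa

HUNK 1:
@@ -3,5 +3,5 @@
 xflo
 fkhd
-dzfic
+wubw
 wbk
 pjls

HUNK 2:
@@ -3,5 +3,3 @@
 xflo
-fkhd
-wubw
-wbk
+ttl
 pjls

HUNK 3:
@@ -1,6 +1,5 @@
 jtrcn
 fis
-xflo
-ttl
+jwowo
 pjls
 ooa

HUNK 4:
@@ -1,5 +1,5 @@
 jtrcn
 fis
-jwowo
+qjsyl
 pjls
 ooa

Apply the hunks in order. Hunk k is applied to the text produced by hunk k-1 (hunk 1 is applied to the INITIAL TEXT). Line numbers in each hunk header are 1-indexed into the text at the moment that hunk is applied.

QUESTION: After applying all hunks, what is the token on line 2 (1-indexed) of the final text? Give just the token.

Answer: fis

Derivation:
Hunk 1: at line 3 remove [dzfic] add [wubw] -> 8 lines: jtrcn fis xflo fkhd wubw wbk pjls ooa
Hunk 2: at line 3 remove [fkhd,wubw,wbk] add [ttl] -> 6 lines: jtrcn fis xflo ttl pjls ooa
Hunk 3: at line 1 remove [xflo,ttl] add [jwowo] -> 5 lines: jtrcn fis jwowo pjls ooa
Hunk 4: at line 1 remove [jwowo] add [qjsyl] -> 5 lines: jtrcn fis qjsyl pjls ooa
Final line 2: fis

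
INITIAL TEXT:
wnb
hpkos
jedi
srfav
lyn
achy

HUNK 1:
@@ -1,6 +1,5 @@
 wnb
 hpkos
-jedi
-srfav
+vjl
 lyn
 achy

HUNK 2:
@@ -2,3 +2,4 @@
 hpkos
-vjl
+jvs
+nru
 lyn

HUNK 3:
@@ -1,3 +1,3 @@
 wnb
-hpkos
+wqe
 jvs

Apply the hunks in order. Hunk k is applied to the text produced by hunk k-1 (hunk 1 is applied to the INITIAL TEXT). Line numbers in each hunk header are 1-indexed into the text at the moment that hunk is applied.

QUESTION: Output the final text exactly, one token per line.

Hunk 1: at line 1 remove [jedi,srfav] add [vjl] -> 5 lines: wnb hpkos vjl lyn achy
Hunk 2: at line 2 remove [vjl] add [jvs,nru] -> 6 lines: wnb hpkos jvs nru lyn achy
Hunk 3: at line 1 remove [hpkos] add [wqe] -> 6 lines: wnb wqe jvs nru lyn achy

Answer: wnb
wqe
jvs
nru
lyn
achy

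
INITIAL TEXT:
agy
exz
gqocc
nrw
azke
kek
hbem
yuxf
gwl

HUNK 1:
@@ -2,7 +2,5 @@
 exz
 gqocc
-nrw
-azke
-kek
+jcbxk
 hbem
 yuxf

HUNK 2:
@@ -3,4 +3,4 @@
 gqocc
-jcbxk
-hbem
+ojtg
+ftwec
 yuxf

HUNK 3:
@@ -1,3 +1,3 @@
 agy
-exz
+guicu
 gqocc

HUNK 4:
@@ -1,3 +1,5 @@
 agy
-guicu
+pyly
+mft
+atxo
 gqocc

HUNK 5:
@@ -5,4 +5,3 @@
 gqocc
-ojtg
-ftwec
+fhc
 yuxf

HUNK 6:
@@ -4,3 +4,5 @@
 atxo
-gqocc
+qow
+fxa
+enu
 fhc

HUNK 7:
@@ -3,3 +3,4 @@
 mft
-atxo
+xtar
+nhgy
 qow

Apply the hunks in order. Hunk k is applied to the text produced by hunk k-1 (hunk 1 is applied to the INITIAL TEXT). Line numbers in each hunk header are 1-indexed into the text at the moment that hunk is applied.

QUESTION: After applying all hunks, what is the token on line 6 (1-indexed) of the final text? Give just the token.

Hunk 1: at line 2 remove [nrw,azke,kek] add [jcbxk] -> 7 lines: agy exz gqocc jcbxk hbem yuxf gwl
Hunk 2: at line 3 remove [jcbxk,hbem] add [ojtg,ftwec] -> 7 lines: agy exz gqocc ojtg ftwec yuxf gwl
Hunk 3: at line 1 remove [exz] add [guicu] -> 7 lines: agy guicu gqocc ojtg ftwec yuxf gwl
Hunk 4: at line 1 remove [guicu] add [pyly,mft,atxo] -> 9 lines: agy pyly mft atxo gqocc ojtg ftwec yuxf gwl
Hunk 5: at line 5 remove [ojtg,ftwec] add [fhc] -> 8 lines: agy pyly mft atxo gqocc fhc yuxf gwl
Hunk 6: at line 4 remove [gqocc] add [qow,fxa,enu] -> 10 lines: agy pyly mft atxo qow fxa enu fhc yuxf gwl
Hunk 7: at line 3 remove [atxo] add [xtar,nhgy] -> 11 lines: agy pyly mft xtar nhgy qow fxa enu fhc yuxf gwl
Final line 6: qow

Answer: qow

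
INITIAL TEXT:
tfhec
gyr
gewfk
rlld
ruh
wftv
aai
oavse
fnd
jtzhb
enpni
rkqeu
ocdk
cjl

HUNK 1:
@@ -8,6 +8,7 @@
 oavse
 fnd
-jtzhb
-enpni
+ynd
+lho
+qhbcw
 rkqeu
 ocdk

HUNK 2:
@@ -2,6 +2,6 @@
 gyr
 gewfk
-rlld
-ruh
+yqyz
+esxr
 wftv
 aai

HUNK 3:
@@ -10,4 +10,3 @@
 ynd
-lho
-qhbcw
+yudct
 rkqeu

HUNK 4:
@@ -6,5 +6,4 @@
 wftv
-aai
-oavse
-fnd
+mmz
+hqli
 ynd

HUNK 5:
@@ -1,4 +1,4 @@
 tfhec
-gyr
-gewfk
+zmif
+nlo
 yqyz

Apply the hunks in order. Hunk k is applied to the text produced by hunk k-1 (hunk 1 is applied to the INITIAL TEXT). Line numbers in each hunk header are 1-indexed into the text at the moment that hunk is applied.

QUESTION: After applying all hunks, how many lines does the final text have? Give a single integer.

Hunk 1: at line 8 remove [jtzhb,enpni] add [ynd,lho,qhbcw] -> 15 lines: tfhec gyr gewfk rlld ruh wftv aai oavse fnd ynd lho qhbcw rkqeu ocdk cjl
Hunk 2: at line 2 remove [rlld,ruh] add [yqyz,esxr] -> 15 lines: tfhec gyr gewfk yqyz esxr wftv aai oavse fnd ynd lho qhbcw rkqeu ocdk cjl
Hunk 3: at line 10 remove [lho,qhbcw] add [yudct] -> 14 lines: tfhec gyr gewfk yqyz esxr wftv aai oavse fnd ynd yudct rkqeu ocdk cjl
Hunk 4: at line 6 remove [aai,oavse,fnd] add [mmz,hqli] -> 13 lines: tfhec gyr gewfk yqyz esxr wftv mmz hqli ynd yudct rkqeu ocdk cjl
Hunk 5: at line 1 remove [gyr,gewfk] add [zmif,nlo] -> 13 lines: tfhec zmif nlo yqyz esxr wftv mmz hqli ynd yudct rkqeu ocdk cjl
Final line count: 13

Answer: 13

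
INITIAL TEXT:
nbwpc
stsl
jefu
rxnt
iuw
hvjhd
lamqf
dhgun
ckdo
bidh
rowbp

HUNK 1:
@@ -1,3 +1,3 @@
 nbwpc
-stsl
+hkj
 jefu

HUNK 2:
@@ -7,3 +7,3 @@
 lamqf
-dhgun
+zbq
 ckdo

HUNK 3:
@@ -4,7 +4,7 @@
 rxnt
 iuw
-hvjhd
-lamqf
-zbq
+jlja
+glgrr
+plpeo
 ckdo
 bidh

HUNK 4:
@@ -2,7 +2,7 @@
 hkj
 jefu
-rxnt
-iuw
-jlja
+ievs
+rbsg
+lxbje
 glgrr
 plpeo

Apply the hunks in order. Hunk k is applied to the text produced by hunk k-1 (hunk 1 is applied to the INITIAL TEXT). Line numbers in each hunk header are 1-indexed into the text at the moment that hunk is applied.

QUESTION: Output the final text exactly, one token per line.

Answer: nbwpc
hkj
jefu
ievs
rbsg
lxbje
glgrr
plpeo
ckdo
bidh
rowbp

Derivation:
Hunk 1: at line 1 remove [stsl] add [hkj] -> 11 lines: nbwpc hkj jefu rxnt iuw hvjhd lamqf dhgun ckdo bidh rowbp
Hunk 2: at line 7 remove [dhgun] add [zbq] -> 11 lines: nbwpc hkj jefu rxnt iuw hvjhd lamqf zbq ckdo bidh rowbp
Hunk 3: at line 4 remove [hvjhd,lamqf,zbq] add [jlja,glgrr,plpeo] -> 11 lines: nbwpc hkj jefu rxnt iuw jlja glgrr plpeo ckdo bidh rowbp
Hunk 4: at line 2 remove [rxnt,iuw,jlja] add [ievs,rbsg,lxbje] -> 11 lines: nbwpc hkj jefu ievs rbsg lxbje glgrr plpeo ckdo bidh rowbp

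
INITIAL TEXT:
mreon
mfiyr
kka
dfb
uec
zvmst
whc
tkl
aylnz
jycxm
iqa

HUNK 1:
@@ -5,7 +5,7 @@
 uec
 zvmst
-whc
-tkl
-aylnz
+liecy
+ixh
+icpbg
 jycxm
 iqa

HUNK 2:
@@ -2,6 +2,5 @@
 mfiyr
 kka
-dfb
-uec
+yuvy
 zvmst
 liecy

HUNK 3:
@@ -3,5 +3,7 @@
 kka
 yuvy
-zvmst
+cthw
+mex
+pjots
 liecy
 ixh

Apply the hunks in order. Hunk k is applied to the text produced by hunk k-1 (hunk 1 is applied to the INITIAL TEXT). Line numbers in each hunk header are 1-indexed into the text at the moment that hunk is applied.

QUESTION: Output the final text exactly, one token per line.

Answer: mreon
mfiyr
kka
yuvy
cthw
mex
pjots
liecy
ixh
icpbg
jycxm
iqa

Derivation:
Hunk 1: at line 5 remove [whc,tkl,aylnz] add [liecy,ixh,icpbg] -> 11 lines: mreon mfiyr kka dfb uec zvmst liecy ixh icpbg jycxm iqa
Hunk 2: at line 2 remove [dfb,uec] add [yuvy] -> 10 lines: mreon mfiyr kka yuvy zvmst liecy ixh icpbg jycxm iqa
Hunk 3: at line 3 remove [zvmst] add [cthw,mex,pjots] -> 12 lines: mreon mfiyr kka yuvy cthw mex pjots liecy ixh icpbg jycxm iqa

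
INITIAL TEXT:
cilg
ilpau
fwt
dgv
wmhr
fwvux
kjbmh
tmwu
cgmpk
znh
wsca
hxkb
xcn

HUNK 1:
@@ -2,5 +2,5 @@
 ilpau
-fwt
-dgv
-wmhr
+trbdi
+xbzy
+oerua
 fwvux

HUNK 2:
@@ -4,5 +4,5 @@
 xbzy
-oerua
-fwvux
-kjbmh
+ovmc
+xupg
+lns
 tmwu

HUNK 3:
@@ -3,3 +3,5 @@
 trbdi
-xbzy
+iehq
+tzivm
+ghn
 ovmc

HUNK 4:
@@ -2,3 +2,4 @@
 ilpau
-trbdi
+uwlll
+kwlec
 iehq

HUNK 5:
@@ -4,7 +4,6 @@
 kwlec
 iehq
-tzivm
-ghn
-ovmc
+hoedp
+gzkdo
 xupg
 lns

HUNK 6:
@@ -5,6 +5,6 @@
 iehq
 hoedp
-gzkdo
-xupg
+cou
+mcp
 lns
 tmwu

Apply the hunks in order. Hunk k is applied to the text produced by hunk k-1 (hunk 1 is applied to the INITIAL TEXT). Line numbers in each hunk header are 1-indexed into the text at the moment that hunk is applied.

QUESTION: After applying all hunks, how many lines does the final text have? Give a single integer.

Answer: 15

Derivation:
Hunk 1: at line 2 remove [fwt,dgv,wmhr] add [trbdi,xbzy,oerua] -> 13 lines: cilg ilpau trbdi xbzy oerua fwvux kjbmh tmwu cgmpk znh wsca hxkb xcn
Hunk 2: at line 4 remove [oerua,fwvux,kjbmh] add [ovmc,xupg,lns] -> 13 lines: cilg ilpau trbdi xbzy ovmc xupg lns tmwu cgmpk znh wsca hxkb xcn
Hunk 3: at line 3 remove [xbzy] add [iehq,tzivm,ghn] -> 15 lines: cilg ilpau trbdi iehq tzivm ghn ovmc xupg lns tmwu cgmpk znh wsca hxkb xcn
Hunk 4: at line 2 remove [trbdi] add [uwlll,kwlec] -> 16 lines: cilg ilpau uwlll kwlec iehq tzivm ghn ovmc xupg lns tmwu cgmpk znh wsca hxkb xcn
Hunk 5: at line 4 remove [tzivm,ghn,ovmc] add [hoedp,gzkdo] -> 15 lines: cilg ilpau uwlll kwlec iehq hoedp gzkdo xupg lns tmwu cgmpk znh wsca hxkb xcn
Hunk 6: at line 5 remove [gzkdo,xupg] add [cou,mcp] -> 15 lines: cilg ilpau uwlll kwlec iehq hoedp cou mcp lns tmwu cgmpk znh wsca hxkb xcn
Final line count: 15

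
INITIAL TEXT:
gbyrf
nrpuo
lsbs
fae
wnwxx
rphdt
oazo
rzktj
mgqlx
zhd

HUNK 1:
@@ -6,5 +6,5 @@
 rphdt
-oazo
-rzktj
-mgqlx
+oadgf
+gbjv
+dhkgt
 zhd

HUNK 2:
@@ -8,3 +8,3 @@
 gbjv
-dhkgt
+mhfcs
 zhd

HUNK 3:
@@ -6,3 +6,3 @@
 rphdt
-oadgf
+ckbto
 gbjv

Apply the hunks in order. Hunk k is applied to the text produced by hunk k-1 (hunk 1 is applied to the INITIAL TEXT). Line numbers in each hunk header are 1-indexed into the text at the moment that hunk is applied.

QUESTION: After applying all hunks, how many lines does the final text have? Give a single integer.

Hunk 1: at line 6 remove [oazo,rzktj,mgqlx] add [oadgf,gbjv,dhkgt] -> 10 lines: gbyrf nrpuo lsbs fae wnwxx rphdt oadgf gbjv dhkgt zhd
Hunk 2: at line 8 remove [dhkgt] add [mhfcs] -> 10 lines: gbyrf nrpuo lsbs fae wnwxx rphdt oadgf gbjv mhfcs zhd
Hunk 3: at line 6 remove [oadgf] add [ckbto] -> 10 lines: gbyrf nrpuo lsbs fae wnwxx rphdt ckbto gbjv mhfcs zhd
Final line count: 10

Answer: 10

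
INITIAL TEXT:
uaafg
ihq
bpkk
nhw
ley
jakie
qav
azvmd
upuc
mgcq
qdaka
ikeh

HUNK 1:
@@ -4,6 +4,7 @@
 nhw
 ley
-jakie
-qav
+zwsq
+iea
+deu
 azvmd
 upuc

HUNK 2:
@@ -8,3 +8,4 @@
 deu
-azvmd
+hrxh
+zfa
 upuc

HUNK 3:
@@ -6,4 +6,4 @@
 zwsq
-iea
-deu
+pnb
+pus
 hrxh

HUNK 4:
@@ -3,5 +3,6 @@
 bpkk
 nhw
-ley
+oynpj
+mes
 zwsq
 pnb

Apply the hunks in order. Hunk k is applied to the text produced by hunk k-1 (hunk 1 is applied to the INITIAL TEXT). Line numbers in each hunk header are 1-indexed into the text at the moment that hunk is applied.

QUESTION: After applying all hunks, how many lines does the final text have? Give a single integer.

Answer: 15

Derivation:
Hunk 1: at line 4 remove [jakie,qav] add [zwsq,iea,deu] -> 13 lines: uaafg ihq bpkk nhw ley zwsq iea deu azvmd upuc mgcq qdaka ikeh
Hunk 2: at line 8 remove [azvmd] add [hrxh,zfa] -> 14 lines: uaafg ihq bpkk nhw ley zwsq iea deu hrxh zfa upuc mgcq qdaka ikeh
Hunk 3: at line 6 remove [iea,deu] add [pnb,pus] -> 14 lines: uaafg ihq bpkk nhw ley zwsq pnb pus hrxh zfa upuc mgcq qdaka ikeh
Hunk 4: at line 3 remove [ley] add [oynpj,mes] -> 15 lines: uaafg ihq bpkk nhw oynpj mes zwsq pnb pus hrxh zfa upuc mgcq qdaka ikeh
Final line count: 15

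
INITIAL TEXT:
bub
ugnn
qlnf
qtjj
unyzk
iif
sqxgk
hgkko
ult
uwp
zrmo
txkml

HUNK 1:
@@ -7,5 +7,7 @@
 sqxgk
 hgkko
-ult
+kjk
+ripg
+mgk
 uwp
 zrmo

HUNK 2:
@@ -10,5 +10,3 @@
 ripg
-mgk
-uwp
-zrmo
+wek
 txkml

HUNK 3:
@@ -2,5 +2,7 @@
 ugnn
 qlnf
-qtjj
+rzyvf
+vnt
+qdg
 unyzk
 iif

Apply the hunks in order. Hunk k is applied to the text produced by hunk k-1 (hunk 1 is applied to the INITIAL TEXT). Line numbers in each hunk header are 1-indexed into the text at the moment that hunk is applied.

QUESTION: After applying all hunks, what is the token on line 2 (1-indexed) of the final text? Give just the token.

Hunk 1: at line 7 remove [ult] add [kjk,ripg,mgk] -> 14 lines: bub ugnn qlnf qtjj unyzk iif sqxgk hgkko kjk ripg mgk uwp zrmo txkml
Hunk 2: at line 10 remove [mgk,uwp,zrmo] add [wek] -> 12 lines: bub ugnn qlnf qtjj unyzk iif sqxgk hgkko kjk ripg wek txkml
Hunk 3: at line 2 remove [qtjj] add [rzyvf,vnt,qdg] -> 14 lines: bub ugnn qlnf rzyvf vnt qdg unyzk iif sqxgk hgkko kjk ripg wek txkml
Final line 2: ugnn

Answer: ugnn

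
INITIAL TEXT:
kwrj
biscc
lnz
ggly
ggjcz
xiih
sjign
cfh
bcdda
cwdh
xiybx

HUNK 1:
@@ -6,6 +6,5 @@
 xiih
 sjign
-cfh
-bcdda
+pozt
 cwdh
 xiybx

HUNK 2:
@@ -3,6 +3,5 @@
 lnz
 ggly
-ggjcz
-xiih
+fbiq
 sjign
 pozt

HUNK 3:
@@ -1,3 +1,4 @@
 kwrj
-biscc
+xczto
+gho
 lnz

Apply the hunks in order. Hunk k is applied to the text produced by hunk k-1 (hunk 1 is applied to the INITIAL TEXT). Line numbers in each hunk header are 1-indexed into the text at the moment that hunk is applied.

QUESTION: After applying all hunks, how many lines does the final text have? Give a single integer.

Answer: 10

Derivation:
Hunk 1: at line 6 remove [cfh,bcdda] add [pozt] -> 10 lines: kwrj biscc lnz ggly ggjcz xiih sjign pozt cwdh xiybx
Hunk 2: at line 3 remove [ggjcz,xiih] add [fbiq] -> 9 lines: kwrj biscc lnz ggly fbiq sjign pozt cwdh xiybx
Hunk 3: at line 1 remove [biscc] add [xczto,gho] -> 10 lines: kwrj xczto gho lnz ggly fbiq sjign pozt cwdh xiybx
Final line count: 10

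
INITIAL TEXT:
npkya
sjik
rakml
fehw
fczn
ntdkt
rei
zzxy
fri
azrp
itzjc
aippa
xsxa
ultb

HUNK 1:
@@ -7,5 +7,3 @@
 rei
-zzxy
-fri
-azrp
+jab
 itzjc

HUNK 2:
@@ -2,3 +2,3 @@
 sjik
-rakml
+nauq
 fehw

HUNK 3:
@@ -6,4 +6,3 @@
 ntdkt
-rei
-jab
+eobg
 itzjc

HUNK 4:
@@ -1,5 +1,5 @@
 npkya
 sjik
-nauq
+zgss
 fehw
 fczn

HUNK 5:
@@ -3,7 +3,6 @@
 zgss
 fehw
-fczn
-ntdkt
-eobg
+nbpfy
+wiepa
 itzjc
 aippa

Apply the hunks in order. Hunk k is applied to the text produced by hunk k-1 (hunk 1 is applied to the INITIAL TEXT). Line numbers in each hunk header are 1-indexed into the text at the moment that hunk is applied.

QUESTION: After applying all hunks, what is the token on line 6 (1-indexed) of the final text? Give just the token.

Hunk 1: at line 7 remove [zzxy,fri,azrp] add [jab] -> 12 lines: npkya sjik rakml fehw fczn ntdkt rei jab itzjc aippa xsxa ultb
Hunk 2: at line 2 remove [rakml] add [nauq] -> 12 lines: npkya sjik nauq fehw fczn ntdkt rei jab itzjc aippa xsxa ultb
Hunk 3: at line 6 remove [rei,jab] add [eobg] -> 11 lines: npkya sjik nauq fehw fczn ntdkt eobg itzjc aippa xsxa ultb
Hunk 4: at line 1 remove [nauq] add [zgss] -> 11 lines: npkya sjik zgss fehw fczn ntdkt eobg itzjc aippa xsxa ultb
Hunk 5: at line 3 remove [fczn,ntdkt,eobg] add [nbpfy,wiepa] -> 10 lines: npkya sjik zgss fehw nbpfy wiepa itzjc aippa xsxa ultb
Final line 6: wiepa

Answer: wiepa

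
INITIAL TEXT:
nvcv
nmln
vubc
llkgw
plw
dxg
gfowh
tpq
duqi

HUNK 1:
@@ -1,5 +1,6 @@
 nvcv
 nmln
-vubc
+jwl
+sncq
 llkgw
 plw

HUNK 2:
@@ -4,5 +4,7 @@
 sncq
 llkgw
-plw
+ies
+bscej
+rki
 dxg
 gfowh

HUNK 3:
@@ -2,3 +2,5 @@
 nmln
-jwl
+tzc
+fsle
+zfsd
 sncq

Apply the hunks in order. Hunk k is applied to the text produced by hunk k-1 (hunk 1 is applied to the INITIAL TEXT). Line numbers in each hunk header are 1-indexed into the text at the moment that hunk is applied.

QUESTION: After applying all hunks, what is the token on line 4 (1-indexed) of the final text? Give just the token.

Answer: fsle

Derivation:
Hunk 1: at line 1 remove [vubc] add [jwl,sncq] -> 10 lines: nvcv nmln jwl sncq llkgw plw dxg gfowh tpq duqi
Hunk 2: at line 4 remove [plw] add [ies,bscej,rki] -> 12 lines: nvcv nmln jwl sncq llkgw ies bscej rki dxg gfowh tpq duqi
Hunk 3: at line 2 remove [jwl] add [tzc,fsle,zfsd] -> 14 lines: nvcv nmln tzc fsle zfsd sncq llkgw ies bscej rki dxg gfowh tpq duqi
Final line 4: fsle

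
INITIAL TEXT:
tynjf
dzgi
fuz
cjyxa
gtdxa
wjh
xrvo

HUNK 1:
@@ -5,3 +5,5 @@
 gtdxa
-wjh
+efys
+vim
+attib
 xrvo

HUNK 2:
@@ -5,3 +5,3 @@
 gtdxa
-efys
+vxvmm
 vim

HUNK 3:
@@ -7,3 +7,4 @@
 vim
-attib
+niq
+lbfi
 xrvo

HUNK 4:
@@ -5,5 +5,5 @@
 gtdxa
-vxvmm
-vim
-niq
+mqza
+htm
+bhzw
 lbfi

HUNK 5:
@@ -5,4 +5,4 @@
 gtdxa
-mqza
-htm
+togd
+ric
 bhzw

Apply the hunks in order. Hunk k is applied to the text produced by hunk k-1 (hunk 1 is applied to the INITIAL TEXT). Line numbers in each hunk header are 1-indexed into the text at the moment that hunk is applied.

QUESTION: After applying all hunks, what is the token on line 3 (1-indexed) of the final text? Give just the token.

Answer: fuz

Derivation:
Hunk 1: at line 5 remove [wjh] add [efys,vim,attib] -> 9 lines: tynjf dzgi fuz cjyxa gtdxa efys vim attib xrvo
Hunk 2: at line 5 remove [efys] add [vxvmm] -> 9 lines: tynjf dzgi fuz cjyxa gtdxa vxvmm vim attib xrvo
Hunk 3: at line 7 remove [attib] add [niq,lbfi] -> 10 lines: tynjf dzgi fuz cjyxa gtdxa vxvmm vim niq lbfi xrvo
Hunk 4: at line 5 remove [vxvmm,vim,niq] add [mqza,htm,bhzw] -> 10 lines: tynjf dzgi fuz cjyxa gtdxa mqza htm bhzw lbfi xrvo
Hunk 5: at line 5 remove [mqza,htm] add [togd,ric] -> 10 lines: tynjf dzgi fuz cjyxa gtdxa togd ric bhzw lbfi xrvo
Final line 3: fuz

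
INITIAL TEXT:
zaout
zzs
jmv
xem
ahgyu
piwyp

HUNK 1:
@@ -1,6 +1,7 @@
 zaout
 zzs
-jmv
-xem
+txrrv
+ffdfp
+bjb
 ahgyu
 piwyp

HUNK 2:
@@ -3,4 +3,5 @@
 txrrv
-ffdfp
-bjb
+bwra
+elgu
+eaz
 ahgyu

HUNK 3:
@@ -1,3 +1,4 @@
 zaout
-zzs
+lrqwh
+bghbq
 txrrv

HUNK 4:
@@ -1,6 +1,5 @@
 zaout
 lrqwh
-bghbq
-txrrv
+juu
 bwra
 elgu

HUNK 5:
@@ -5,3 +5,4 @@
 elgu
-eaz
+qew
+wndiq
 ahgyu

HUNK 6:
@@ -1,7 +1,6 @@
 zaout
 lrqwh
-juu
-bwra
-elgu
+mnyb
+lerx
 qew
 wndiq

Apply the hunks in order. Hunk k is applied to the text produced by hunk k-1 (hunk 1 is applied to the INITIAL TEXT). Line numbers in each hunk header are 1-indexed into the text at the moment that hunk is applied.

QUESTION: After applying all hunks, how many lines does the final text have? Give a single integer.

Hunk 1: at line 1 remove [jmv,xem] add [txrrv,ffdfp,bjb] -> 7 lines: zaout zzs txrrv ffdfp bjb ahgyu piwyp
Hunk 2: at line 3 remove [ffdfp,bjb] add [bwra,elgu,eaz] -> 8 lines: zaout zzs txrrv bwra elgu eaz ahgyu piwyp
Hunk 3: at line 1 remove [zzs] add [lrqwh,bghbq] -> 9 lines: zaout lrqwh bghbq txrrv bwra elgu eaz ahgyu piwyp
Hunk 4: at line 1 remove [bghbq,txrrv] add [juu] -> 8 lines: zaout lrqwh juu bwra elgu eaz ahgyu piwyp
Hunk 5: at line 5 remove [eaz] add [qew,wndiq] -> 9 lines: zaout lrqwh juu bwra elgu qew wndiq ahgyu piwyp
Hunk 6: at line 1 remove [juu,bwra,elgu] add [mnyb,lerx] -> 8 lines: zaout lrqwh mnyb lerx qew wndiq ahgyu piwyp
Final line count: 8

Answer: 8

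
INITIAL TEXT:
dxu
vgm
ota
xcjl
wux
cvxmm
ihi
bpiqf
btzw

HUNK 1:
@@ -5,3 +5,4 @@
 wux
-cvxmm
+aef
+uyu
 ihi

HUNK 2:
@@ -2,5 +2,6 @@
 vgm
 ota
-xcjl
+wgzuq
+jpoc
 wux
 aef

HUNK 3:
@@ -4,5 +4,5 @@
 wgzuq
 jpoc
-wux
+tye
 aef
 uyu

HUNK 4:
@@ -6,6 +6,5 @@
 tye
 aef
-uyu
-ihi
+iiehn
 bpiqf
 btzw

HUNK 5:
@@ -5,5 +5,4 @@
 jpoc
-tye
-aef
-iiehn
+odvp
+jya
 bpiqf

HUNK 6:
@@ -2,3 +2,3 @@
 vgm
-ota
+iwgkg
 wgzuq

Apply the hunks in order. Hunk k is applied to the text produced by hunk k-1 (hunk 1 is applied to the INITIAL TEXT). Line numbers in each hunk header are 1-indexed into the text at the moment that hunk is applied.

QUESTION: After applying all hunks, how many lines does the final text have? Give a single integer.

Hunk 1: at line 5 remove [cvxmm] add [aef,uyu] -> 10 lines: dxu vgm ota xcjl wux aef uyu ihi bpiqf btzw
Hunk 2: at line 2 remove [xcjl] add [wgzuq,jpoc] -> 11 lines: dxu vgm ota wgzuq jpoc wux aef uyu ihi bpiqf btzw
Hunk 3: at line 4 remove [wux] add [tye] -> 11 lines: dxu vgm ota wgzuq jpoc tye aef uyu ihi bpiqf btzw
Hunk 4: at line 6 remove [uyu,ihi] add [iiehn] -> 10 lines: dxu vgm ota wgzuq jpoc tye aef iiehn bpiqf btzw
Hunk 5: at line 5 remove [tye,aef,iiehn] add [odvp,jya] -> 9 lines: dxu vgm ota wgzuq jpoc odvp jya bpiqf btzw
Hunk 6: at line 2 remove [ota] add [iwgkg] -> 9 lines: dxu vgm iwgkg wgzuq jpoc odvp jya bpiqf btzw
Final line count: 9

Answer: 9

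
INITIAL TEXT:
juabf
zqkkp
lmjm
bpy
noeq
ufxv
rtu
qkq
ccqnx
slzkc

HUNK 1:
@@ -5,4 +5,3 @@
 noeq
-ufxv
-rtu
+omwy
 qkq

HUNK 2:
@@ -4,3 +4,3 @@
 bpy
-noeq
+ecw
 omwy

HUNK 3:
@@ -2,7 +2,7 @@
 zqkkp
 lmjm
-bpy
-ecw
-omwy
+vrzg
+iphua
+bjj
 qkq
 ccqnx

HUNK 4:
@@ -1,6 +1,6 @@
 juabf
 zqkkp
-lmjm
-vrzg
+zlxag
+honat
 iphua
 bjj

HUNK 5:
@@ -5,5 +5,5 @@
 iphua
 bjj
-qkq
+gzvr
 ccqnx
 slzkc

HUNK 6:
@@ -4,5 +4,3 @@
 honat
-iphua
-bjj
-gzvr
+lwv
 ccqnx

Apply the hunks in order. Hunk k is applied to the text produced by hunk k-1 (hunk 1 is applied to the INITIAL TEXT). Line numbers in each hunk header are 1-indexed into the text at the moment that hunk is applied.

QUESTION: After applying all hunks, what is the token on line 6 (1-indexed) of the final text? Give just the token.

Hunk 1: at line 5 remove [ufxv,rtu] add [omwy] -> 9 lines: juabf zqkkp lmjm bpy noeq omwy qkq ccqnx slzkc
Hunk 2: at line 4 remove [noeq] add [ecw] -> 9 lines: juabf zqkkp lmjm bpy ecw omwy qkq ccqnx slzkc
Hunk 3: at line 2 remove [bpy,ecw,omwy] add [vrzg,iphua,bjj] -> 9 lines: juabf zqkkp lmjm vrzg iphua bjj qkq ccqnx slzkc
Hunk 4: at line 1 remove [lmjm,vrzg] add [zlxag,honat] -> 9 lines: juabf zqkkp zlxag honat iphua bjj qkq ccqnx slzkc
Hunk 5: at line 5 remove [qkq] add [gzvr] -> 9 lines: juabf zqkkp zlxag honat iphua bjj gzvr ccqnx slzkc
Hunk 6: at line 4 remove [iphua,bjj,gzvr] add [lwv] -> 7 lines: juabf zqkkp zlxag honat lwv ccqnx slzkc
Final line 6: ccqnx

Answer: ccqnx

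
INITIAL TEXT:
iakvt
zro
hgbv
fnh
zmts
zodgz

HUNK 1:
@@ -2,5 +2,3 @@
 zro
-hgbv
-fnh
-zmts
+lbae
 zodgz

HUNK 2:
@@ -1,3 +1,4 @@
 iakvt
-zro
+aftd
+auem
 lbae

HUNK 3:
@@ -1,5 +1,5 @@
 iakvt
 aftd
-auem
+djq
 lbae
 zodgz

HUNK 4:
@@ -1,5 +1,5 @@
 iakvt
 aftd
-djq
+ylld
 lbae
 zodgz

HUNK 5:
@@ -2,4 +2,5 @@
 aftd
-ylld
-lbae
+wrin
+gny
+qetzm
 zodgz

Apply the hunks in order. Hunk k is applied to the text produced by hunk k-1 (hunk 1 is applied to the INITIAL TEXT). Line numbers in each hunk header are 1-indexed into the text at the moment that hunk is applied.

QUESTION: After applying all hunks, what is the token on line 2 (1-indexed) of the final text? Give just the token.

Answer: aftd

Derivation:
Hunk 1: at line 2 remove [hgbv,fnh,zmts] add [lbae] -> 4 lines: iakvt zro lbae zodgz
Hunk 2: at line 1 remove [zro] add [aftd,auem] -> 5 lines: iakvt aftd auem lbae zodgz
Hunk 3: at line 1 remove [auem] add [djq] -> 5 lines: iakvt aftd djq lbae zodgz
Hunk 4: at line 1 remove [djq] add [ylld] -> 5 lines: iakvt aftd ylld lbae zodgz
Hunk 5: at line 2 remove [ylld,lbae] add [wrin,gny,qetzm] -> 6 lines: iakvt aftd wrin gny qetzm zodgz
Final line 2: aftd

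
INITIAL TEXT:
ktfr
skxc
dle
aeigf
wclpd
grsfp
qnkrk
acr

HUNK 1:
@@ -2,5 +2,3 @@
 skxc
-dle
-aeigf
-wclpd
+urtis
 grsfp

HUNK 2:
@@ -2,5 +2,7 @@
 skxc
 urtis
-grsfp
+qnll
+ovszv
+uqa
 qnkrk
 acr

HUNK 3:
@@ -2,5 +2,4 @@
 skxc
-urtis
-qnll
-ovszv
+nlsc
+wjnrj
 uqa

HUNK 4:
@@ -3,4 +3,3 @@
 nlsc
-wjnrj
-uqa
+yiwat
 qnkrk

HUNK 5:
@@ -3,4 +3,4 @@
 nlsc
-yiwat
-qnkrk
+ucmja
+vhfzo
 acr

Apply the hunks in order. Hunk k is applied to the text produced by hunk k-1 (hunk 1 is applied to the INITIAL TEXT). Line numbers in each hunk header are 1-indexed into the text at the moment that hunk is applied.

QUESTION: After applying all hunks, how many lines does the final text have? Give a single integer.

Answer: 6

Derivation:
Hunk 1: at line 2 remove [dle,aeigf,wclpd] add [urtis] -> 6 lines: ktfr skxc urtis grsfp qnkrk acr
Hunk 2: at line 2 remove [grsfp] add [qnll,ovszv,uqa] -> 8 lines: ktfr skxc urtis qnll ovszv uqa qnkrk acr
Hunk 3: at line 2 remove [urtis,qnll,ovszv] add [nlsc,wjnrj] -> 7 lines: ktfr skxc nlsc wjnrj uqa qnkrk acr
Hunk 4: at line 3 remove [wjnrj,uqa] add [yiwat] -> 6 lines: ktfr skxc nlsc yiwat qnkrk acr
Hunk 5: at line 3 remove [yiwat,qnkrk] add [ucmja,vhfzo] -> 6 lines: ktfr skxc nlsc ucmja vhfzo acr
Final line count: 6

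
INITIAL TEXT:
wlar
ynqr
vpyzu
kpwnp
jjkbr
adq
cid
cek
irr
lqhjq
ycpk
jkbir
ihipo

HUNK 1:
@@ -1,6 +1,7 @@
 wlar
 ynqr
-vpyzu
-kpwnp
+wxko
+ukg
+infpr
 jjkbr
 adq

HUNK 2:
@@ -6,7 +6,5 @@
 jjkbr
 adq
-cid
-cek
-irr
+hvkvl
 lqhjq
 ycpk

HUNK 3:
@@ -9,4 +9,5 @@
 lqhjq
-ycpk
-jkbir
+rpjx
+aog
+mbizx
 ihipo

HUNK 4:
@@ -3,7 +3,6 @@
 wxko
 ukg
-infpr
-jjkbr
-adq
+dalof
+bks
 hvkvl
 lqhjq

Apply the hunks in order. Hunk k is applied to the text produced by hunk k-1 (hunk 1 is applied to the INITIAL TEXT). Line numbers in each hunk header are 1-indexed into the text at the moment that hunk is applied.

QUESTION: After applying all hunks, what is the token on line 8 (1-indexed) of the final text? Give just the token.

Answer: lqhjq

Derivation:
Hunk 1: at line 1 remove [vpyzu,kpwnp] add [wxko,ukg,infpr] -> 14 lines: wlar ynqr wxko ukg infpr jjkbr adq cid cek irr lqhjq ycpk jkbir ihipo
Hunk 2: at line 6 remove [cid,cek,irr] add [hvkvl] -> 12 lines: wlar ynqr wxko ukg infpr jjkbr adq hvkvl lqhjq ycpk jkbir ihipo
Hunk 3: at line 9 remove [ycpk,jkbir] add [rpjx,aog,mbizx] -> 13 lines: wlar ynqr wxko ukg infpr jjkbr adq hvkvl lqhjq rpjx aog mbizx ihipo
Hunk 4: at line 3 remove [infpr,jjkbr,adq] add [dalof,bks] -> 12 lines: wlar ynqr wxko ukg dalof bks hvkvl lqhjq rpjx aog mbizx ihipo
Final line 8: lqhjq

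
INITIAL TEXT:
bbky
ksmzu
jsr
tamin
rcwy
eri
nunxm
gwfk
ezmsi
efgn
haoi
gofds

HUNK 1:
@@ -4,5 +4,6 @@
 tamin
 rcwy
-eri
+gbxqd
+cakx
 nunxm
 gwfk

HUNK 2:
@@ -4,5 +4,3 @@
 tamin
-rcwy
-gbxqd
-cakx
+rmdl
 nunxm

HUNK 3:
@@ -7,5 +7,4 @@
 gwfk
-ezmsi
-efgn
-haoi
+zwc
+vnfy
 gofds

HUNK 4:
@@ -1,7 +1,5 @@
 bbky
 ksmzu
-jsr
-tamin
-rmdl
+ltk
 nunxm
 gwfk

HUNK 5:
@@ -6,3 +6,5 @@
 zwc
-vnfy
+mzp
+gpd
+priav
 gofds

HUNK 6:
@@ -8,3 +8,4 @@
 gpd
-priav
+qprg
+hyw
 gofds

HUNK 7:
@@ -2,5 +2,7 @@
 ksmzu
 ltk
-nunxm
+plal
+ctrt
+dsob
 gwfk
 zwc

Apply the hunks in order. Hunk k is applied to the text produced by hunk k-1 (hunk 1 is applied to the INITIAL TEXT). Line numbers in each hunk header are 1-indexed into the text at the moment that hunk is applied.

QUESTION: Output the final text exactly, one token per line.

Answer: bbky
ksmzu
ltk
plal
ctrt
dsob
gwfk
zwc
mzp
gpd
qprg
hyw
gofds

Derivation:
Hunk 1: at line 4 remove [eri] add [gbxqd,cakx] -> 13 lines: bbky ksmzu jsr tamin rcwy gbxqd cakx nunxm gwfk ezmsi efgn haoi gofds
Hunk 2: at line 4 remove [rcwy,gbxqd,cakx] add [rmdl] -> 11 lines: bbky ksmzu jsr tamin rmdl nunxm gwfk ezmsi efgn haoi gofds
Hunk 3: at line 7 remove [ezmsi,efgn,haoi] add [zwc,vnfy] -> 10 lines: bbky ksmzu jsr tamin rmdl nunxm gwfk zwc vnfy gofds
Hunk 4: at line 1 remove [jsr,tamin,rmdl] add [ltk] -> 8 lines: bbky ksmzu ltk nunxm gwfk zwc vnfy gofds
Hunk 5: at line 6 remove [vnfy] add [mzp,gpd,priav] -> 10 lines: bbky ksmzu ltk nunxm gwfk zwc mzp gpd priav gofds
Hunk 6: at line 8 remove [priav] add [qprg,hyw] -> 11 lines: bbky ksmzu ltk nunxm gwfk zwc mzp gpd qprg hyw gofds
Hunk 7: at line 2 remove [nunxm] add [plal,ctrt,dsob] -> 13 lines: bbky ksmzu ltk plal ctrt dsob gwfk zwc mzp gpd qprg hyw gofds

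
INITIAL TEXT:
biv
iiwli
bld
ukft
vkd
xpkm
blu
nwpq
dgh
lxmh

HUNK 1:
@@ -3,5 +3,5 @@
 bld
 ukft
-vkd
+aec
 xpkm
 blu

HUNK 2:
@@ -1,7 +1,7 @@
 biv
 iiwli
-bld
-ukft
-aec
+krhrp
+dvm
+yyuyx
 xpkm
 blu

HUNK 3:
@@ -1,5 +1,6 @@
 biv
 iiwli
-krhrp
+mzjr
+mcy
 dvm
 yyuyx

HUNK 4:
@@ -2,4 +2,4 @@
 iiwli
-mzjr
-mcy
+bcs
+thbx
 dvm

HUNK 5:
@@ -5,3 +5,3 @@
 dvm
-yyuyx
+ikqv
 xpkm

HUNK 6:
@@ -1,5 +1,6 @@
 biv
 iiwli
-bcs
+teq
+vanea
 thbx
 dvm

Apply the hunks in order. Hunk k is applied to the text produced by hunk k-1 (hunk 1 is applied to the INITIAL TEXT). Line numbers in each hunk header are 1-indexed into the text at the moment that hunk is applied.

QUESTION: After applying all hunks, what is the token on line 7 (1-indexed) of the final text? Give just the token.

Hunk 1: at line 3 remove [vkd] add [aec] -> 10 lines: biv iiwli bld ukft aec xpkm blu nwpq dgh lxmh
Hunk 2: at line 1 remove [bld,ukft,aec] add [krhrp,dvm,yyuyx] -> 10 lines: biv iiwli krhrp dvm yyuyx xpkm blu nwpq dgh lxmh
Hunk 3: at line 1 remove [krhrp] add [mzjr,mcy] -> 11 lines: biv iiwli mzjr mcy dvm yyuyx xpkm blu nwpq dgh lxmh
Hunk 4: at line 2 remove [mzjr,mcy] add [bcs,thbx] -> 11 lines: biv iiwli bcs thbx dvm yyuyx xpkm blu nwpq dgh lxmh
Hunk 5: at line 5 remove [yyuyx] add [ikqv] -> 11 lines: biv iiwli bcs thbx dvm ikqv xpkm blu nwpq dgh lxmh
Hunk 6: at line 1 remove [bcs] add [teq,vanea] -> 12 lines: biv iiwli teq vanea thbx dvm ikqv xpkm blu nwpq dgh lxmh
Final line 7: ikqv

Answer: ikqv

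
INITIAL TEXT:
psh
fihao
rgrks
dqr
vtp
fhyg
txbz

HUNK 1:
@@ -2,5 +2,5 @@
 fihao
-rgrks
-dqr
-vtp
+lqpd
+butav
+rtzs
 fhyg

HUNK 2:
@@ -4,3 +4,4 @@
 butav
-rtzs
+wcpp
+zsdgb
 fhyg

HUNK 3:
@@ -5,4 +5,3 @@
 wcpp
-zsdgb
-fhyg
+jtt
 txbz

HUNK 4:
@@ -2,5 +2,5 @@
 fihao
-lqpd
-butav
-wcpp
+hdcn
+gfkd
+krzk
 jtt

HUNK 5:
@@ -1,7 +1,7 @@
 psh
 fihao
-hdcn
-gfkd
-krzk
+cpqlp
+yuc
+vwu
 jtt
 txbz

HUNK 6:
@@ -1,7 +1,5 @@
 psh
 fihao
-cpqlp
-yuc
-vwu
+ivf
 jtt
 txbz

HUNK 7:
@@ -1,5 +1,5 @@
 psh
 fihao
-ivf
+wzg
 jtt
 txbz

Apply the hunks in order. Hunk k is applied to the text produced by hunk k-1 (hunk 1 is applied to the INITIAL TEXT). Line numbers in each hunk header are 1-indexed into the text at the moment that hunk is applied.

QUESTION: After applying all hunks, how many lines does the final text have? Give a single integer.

Answer: 5

Derivation:
Hunk 1: at line 2 remove [rgrks,dqr,vtp] add [lqpd,butav,rtzs] -> 7 lines: psh fihao lqpd butav rtzs fhyg txbz
Hunk 2: at line 4 remove [rtzs] add [wcpp,zsdgb] -> 8 lines: psh fihao lqpd butav wcpp zsdgb fhyg txbz
Hunk 3: at line 5 remove [zsdgb,fhyg] add [jtt] -> 7 lines: psh fihao lqpd butav wcpp jtt txbz
Hunk 4: at line 2 remove [lqpd,butav,wcpp] add [hdcn,gfkd,krzk] -> 7 lines: psh fihao hdcn gfkd krzk jtt txbz
Hunk 5: at line 1 remove [hdcn,gfkd,krzk] add [cpqlp,yuc,vwu] -> 7 lines: psh fihao cpqlp yuc vwu jtt txbz
Hunk 6: at line 1 remove [cpqlp,yuc,vwu] add [ivf] -> 5 lines: psh fihao ivf jtt txbz
Hunk 7: at line 1 remove [ivf] add [wzg] -> 5 lines: psh fihao wzg jtt txbz
Final line count: 5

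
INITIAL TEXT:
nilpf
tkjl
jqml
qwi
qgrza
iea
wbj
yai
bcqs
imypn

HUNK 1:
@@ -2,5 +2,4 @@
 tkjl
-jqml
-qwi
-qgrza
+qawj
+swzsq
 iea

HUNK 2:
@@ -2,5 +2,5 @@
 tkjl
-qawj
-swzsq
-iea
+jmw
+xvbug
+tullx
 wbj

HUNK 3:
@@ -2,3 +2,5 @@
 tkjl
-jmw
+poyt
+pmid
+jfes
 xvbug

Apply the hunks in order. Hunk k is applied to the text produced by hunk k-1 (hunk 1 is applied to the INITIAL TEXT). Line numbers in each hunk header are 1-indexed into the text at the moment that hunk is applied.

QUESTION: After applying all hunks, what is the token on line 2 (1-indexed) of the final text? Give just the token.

Answer: tkjl

Derivation:
Hunk 1: at line 2 remove [jqml,qwi,qgrza] add [qawj,swzsq] -> 9 lines: nilpf tkjl qawj swzsq iea wbj yai bcqs imypn
Hunk 2: at line 2 remove [qawj,swzsq,iea] add [jmw,xvbug,tullx] -> 9 lines: nilpf tkjl jmw xvbug tullx wbj yai bcqs imypn
Hunk 3: at line 2 remove [jmw] add [poyt,pmid,jfes] -> 11 lines: nilpf tkjl poyt pmid jfes xvbug tullx wbj yai bcqs imypn
Final line 2: tkjl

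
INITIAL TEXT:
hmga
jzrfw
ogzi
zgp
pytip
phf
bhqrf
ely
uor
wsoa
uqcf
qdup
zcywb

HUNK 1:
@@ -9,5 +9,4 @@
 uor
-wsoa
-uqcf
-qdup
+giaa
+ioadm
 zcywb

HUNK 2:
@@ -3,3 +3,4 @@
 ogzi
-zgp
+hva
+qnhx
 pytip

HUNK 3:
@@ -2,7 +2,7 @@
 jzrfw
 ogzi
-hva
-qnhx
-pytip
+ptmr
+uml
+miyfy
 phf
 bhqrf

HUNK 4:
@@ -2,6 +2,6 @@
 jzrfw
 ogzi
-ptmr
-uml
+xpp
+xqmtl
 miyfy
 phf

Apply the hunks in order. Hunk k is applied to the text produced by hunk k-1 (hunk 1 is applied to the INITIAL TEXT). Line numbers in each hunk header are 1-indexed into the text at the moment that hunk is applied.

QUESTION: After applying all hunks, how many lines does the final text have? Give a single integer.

Hunk 1: at line 9 remove [wsoa,uqcf,qdup] add [giaa,ioadm] -> 12 lines: hmga jzrfw ogzi zgp pytip phf bhqrf ely uor giaa ioadm zcywb
Hunk 2: at line 3 remove [zgp] add [hva,qnhx] -> 13 lines: hmga jzrfw ogzi hva qnhx pytip phf bhqrf ely uor giaa ioadm zcywb
Hunk 3: at line 2 remove [hva,qnhx,pytip] add [ptmr,uml,miyfy] -> 13 lines: hmga jzrfw ogzi ptmr uml miyfy phf bhqrf ely uor giaa ioadm zcywb
Hunk 4: at line 2 remove [ptmr,uml] add [xpp,xqmtl] -> 13 lines: hmga jzrfw ogzi xpp xqmtl miyfy phf bhqrf ely uor giaa ioadm zcywb
Final line count: 13

Answer: 13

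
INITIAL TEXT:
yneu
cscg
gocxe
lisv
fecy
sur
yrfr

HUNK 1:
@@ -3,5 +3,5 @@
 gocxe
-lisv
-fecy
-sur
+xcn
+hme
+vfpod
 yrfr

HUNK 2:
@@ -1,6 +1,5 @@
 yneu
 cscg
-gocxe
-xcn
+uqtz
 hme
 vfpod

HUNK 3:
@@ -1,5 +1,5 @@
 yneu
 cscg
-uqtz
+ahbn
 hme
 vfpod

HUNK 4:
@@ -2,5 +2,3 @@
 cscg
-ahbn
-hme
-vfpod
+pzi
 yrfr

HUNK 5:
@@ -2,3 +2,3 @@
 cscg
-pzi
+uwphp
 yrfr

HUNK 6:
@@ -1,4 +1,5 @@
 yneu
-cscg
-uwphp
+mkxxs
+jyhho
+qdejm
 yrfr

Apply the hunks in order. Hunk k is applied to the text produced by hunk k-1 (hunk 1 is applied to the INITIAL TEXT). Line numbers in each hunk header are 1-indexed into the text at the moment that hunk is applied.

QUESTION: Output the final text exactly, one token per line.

Answer: yneu
mkxxs
jyhho
qdejm
yrfr

Derivation:
Hunk 1: at line 3 remove [lisv,fecy,sur] add [xcn,hme,vfpod] -> 7 lines: yneu cscg gocxe xcn hme vfpod yrfr
Hunk 2: at line 1 remove [gocxe,xcn] add [uqtz] -> 6 lines: yneu cscg uqtz hme vfpod yrfr
Hunk 3: at line 1 remove [uqtz] add [ahbn] -> 6 lines: yneu cscg ahbn hme vfpod yrfr
Hunk 4: at line 2 remove [ahbn,hme,vfpod] add [pzi] -> 4 lines: yneu cscg pzi yrfr
Hunk 5: at line 2 remove [pzi] add [uwphp] -> 4 lines: yneu cscg uwphp yrfr
Hunk 6: at line 1 remove [cscg,uwphp] add [mkxxs,jyhho,qdejm] -> 5 lines: yneu mkxxs jyhho qdejm yrfr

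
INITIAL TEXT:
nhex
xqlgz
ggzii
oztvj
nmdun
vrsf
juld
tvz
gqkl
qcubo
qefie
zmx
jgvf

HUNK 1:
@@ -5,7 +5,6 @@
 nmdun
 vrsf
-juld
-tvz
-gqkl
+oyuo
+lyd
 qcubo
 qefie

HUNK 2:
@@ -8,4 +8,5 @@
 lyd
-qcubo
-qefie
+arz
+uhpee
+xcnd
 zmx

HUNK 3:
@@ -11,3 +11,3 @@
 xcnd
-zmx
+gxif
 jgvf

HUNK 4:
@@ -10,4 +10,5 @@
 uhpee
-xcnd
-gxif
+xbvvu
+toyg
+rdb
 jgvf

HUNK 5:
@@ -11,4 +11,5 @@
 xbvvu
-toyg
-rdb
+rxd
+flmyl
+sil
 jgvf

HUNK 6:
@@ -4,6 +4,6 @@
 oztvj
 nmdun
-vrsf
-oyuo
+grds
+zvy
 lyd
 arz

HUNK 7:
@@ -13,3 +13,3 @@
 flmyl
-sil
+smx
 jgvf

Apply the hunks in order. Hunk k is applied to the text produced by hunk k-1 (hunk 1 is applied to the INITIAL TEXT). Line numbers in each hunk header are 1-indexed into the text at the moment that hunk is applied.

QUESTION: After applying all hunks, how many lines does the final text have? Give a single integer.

Answer: 15

Derivation:
Hunk 1: at line 5 remove [juld,tvz,gqkl] add [oyuo,lyd] -> 12 lines: nhex xqlgz ggzii oztvj nmdun vrsf oyuo lyd qcubo qefie zmx jgvf
Hunk 2: at line 8 remove [qcubo,qefie] add [arz,uhpee,xcnd] -> 13 lines: nhex xqlgz ggzii oztvj nmdun vrsf oyuo lyd arz uhpee xcnd zmx jgvf
Hunk 3: at line 11 remove [zmx] add [gxif] -> 13 lines: nhex xqlgz ggzii oztvj nmdun vrsf oyuo lyd arz uhpee xcnd gxif jgvf
Hunk 4: at line 10 remove [xcnd,gxif] add [xbvvu,toyg,rdb] -> 14 lines: nhex xqlgz ggzii oztvj nmdun vrsf oyuo lyd arz uhpee xbvvu toyg rdb jgvf
Hunk 5: at line 11 remove [toyg,rdb] add [rxd,flmyl,sil] -> 15 lines: nhex xqlgz ggzii oztvj nmdun vrsf oyuo lyd arz uhpee xbvvu rxd flmyl sil jgvf
Hunk 6: at line 4 remove [vrsf,oyuo] add [grds,zvy] -> 15 lines: nhex xqlgz ggzii oztvj nmdun grds zvy lyd arz uhpee xbvvu rxd flmyl sil jgvf
Hunk 7: at line 13 remove [sil] add [smx] -> 15 lines: nhex xqlgz ggzii oztvj nmdun grds zvy lyd arz uhpee xbvvu rxd flmyl smx jgvf
Final line count: 15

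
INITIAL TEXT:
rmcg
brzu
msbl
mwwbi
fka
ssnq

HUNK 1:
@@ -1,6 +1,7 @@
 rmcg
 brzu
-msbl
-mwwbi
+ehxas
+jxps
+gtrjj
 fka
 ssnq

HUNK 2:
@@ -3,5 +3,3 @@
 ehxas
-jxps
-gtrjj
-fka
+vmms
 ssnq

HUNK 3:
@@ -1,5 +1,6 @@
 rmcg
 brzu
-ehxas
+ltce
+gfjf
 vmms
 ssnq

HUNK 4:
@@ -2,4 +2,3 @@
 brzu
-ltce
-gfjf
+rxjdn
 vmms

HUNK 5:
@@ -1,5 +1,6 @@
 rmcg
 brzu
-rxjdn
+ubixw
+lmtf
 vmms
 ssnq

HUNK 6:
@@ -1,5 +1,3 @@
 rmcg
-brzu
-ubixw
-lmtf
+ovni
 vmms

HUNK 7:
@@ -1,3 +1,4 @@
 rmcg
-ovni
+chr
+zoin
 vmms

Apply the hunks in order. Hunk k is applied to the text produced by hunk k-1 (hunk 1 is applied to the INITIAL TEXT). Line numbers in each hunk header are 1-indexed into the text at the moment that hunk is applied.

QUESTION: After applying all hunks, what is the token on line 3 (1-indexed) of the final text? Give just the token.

Answer: zoin

Derivation:
Hunk 1: at line 1 remove [msbl,mwwbi] add [ehxas,jxps,gtrjj] -> 7 lines: rmcg brzu ehxas jxps gtrjj fka ssnq
Hunk 2: at line 3 remove [jxps,gtrjj,fka] add [vmms] -> 5 lines: rmcg brzu ehxas vmms ssnq
Hunk 3: at line 1 remove [ehxas] add [ltce,gfjf] -> 6 lines: rmcg brzu ltce gfjf vmms ssnq
Hunk 4: at line 2 remove [ltce,gfjf] add [rxjdn] -> 5 lines: rmcg brzu rxjdn vmms ssnq
Hunk 5: at line 1 remove [rxjdn] add [ubixw,lmtf] -> 6 lines: rmcg brzu ubixw lmtf vmms ssnq
Hunk 6: at line 1 remove [brzu,ubixw,lmtf] add [ovni] -> 4 lines: rmcg ovni vmms ssnq
Hunk 7: at line 1 remove [ovni] add [chr,zoin] -> 5 lines: rmcg chr zoin vmms ssnq
Final line 3: zoin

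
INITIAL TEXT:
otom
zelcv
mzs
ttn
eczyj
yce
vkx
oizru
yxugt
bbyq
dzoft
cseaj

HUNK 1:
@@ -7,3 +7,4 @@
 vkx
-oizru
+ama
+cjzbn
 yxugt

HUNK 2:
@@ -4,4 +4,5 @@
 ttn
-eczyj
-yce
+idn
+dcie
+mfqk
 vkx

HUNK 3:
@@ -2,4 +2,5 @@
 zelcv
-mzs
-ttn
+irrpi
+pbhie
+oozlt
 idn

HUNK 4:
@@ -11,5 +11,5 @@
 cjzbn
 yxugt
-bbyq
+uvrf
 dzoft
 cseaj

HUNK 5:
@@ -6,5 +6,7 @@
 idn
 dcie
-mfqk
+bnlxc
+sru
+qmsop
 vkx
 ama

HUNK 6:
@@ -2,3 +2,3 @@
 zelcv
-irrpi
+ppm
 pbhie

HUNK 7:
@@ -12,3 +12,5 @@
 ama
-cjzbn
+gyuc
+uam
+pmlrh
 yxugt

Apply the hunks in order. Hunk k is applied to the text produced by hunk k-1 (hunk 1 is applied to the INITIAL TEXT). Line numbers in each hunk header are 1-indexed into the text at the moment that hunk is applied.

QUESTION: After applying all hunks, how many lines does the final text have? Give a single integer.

Hunk 1: at line 7 remove [oizru] add [ama,cjzbn] -> 13 lines: otom zelcv mzs ttn eczyj yce vkx ama cjzbn yxugt bbyq dzoft cseaj
Hunk 2: at line 4 remove [eczyj,yce] add [idn,dcie,mfqk] -> 14 lines: otom zelcv mzs ttn idn dcie mfqk vkx ama cjzbn yxugt bbyq dzoft cseaj
Hunk 3: at line 2 remove [mzs,ttn] add [irrpi,pbhie,oozlt] -> 15 lines: otom zelcv irrpi pbhie oozlt idn dcie mfqk vkx ama cjzbn yxugt bbyq dzoft cseaj
Hunk 4: at line 11 remove [bbyq] add [uvrf] -> 15 lines: otom zelcv irrpi pbhie oozlt idn dcie mfqk vkx ama cjzbn yxugt uvrf dzoft cseaj
Hunk 5: at line 6 remove [mfqk] add [bnlxc,sru,qmsop] -> 17 lines: otom zelcv irrpi pbhie oozlt idn dcie bnlxc sru qmsop vkx ama cjzbn yxugt uvrf dzoft cseaj
Hunk 6: at line 2 remove [irrpi] add [ppm] -> 17 lines: otom zelcv ppm pbhie oozlt idn dcie bnlxc sru qmsop vkx ama cjzbn yxugt uvrf dzoft cseaj
Hunk 7: at line 12 remove [cjzbn] add [gyuc,uam,pmlrh] -> 19 lines: otom zelcv ppm pbhie oozlt idn dcie bnlxc sru qmsop vkx ama gyuc uam pmlrh yxugt uvrf dzoft cseaj
Final line count: 19

Answer: 19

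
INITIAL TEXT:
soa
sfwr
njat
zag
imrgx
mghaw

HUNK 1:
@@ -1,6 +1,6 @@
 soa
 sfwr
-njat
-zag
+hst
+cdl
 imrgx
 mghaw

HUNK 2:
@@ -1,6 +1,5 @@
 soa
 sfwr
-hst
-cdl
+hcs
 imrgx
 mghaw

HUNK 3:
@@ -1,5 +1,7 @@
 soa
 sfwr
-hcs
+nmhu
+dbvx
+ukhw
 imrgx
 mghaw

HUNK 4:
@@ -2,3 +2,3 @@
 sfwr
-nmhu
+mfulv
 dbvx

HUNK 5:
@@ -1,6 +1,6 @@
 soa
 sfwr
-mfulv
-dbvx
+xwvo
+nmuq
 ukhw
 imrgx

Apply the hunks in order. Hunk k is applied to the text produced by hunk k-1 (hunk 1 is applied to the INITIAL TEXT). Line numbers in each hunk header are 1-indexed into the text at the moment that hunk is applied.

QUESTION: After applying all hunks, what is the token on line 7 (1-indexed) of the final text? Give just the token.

Answer: mghaw

Derivation:
Hunk 1: at line 1 remove [njat,zag] add [hst,cdl] -> 6 lines: soa sfwr hst cdl imrgx mghaw
Hunk 2: at line 1 remove [hst,cdl] add [hcs] -> 5 lines: soa sfwr hcs imrgx mghaw
Hunk 3: at line 1 remove [hcs] add [nmhu,dbvx,ukhw] -> 7 lines: soa sfwr nmhu dbvx ukhw imrgx mghaw
Hunk 4: at line 2 remove [nmhu] add [mfulv] -> 7 lines: soa sfwr mfulv dbvx ukhw imrgx mghaw
Hunk 5: at line 1 remove [mfulv,dbvx] add [xwvo,nmuq] -> 7 lines: soa sfwr xwvo nmuq ukhw imrgx mghaw
Final line 7: mghaw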